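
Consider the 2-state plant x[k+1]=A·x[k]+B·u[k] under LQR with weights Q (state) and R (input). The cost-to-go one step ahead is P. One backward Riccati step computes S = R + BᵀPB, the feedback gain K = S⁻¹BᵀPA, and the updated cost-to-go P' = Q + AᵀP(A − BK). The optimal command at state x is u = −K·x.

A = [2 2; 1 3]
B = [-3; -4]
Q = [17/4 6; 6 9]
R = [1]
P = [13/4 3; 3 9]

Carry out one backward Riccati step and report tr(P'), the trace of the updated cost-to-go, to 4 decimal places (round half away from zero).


BᵀP = [-21.7500 -45.0000]
S = R + BᵀPB = [1] + [245.2500] = [246.2500]
BᵀPA = [-88.5000 -178.5000]
K = S⁻¹·BᵀPA = [-0.3594 -0.7249]
A−BK = [0.9218 -0.1746; -0.4376 0.1005]
AᵀP(A−BK) = [2.1939 -0.1513; -0.1513 0.6102]
P' = Q + AᵀP(A−BK) = [6.4439 5.8487; 5.8487 9.6102]
tr(P') = 16.0541

16.0541


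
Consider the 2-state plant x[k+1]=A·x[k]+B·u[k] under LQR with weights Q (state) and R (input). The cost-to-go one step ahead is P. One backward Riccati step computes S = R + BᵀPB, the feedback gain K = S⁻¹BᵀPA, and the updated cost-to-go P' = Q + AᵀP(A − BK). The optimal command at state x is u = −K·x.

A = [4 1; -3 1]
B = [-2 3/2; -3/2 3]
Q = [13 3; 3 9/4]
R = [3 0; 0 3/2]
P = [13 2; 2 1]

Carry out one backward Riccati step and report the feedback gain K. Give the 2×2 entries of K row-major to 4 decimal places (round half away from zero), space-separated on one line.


-1.7689 -0.2565 -0.3833 0.2790

BᵀP = [-29.0000 -5.5000; 25.5000 6.0000]
S = R + BᵀPB = [3 0; 0 3/2] + [66.2500 -60.0000; -60.0000 56.2500] = [69.2500 -60.0000; -60.0000 57.7500]
BᵀPA = [-99.5000 -34.5000; 84.0000 31.5000]
K = S⁻¹·BᵀPA = [-1.7689 -0.2565; -0.3833 0.2790]
A−BK = [1.0371 0.0686; -4.5035 -0.2217]
AᵀP(A−BK) = [25.1893 2.0460; 2.0460 0.3636]
P' = Q + AᵀP(A−BK) = [38.1893 5.0460; 5.0460 2.6136]
tr(P') = 40.8028


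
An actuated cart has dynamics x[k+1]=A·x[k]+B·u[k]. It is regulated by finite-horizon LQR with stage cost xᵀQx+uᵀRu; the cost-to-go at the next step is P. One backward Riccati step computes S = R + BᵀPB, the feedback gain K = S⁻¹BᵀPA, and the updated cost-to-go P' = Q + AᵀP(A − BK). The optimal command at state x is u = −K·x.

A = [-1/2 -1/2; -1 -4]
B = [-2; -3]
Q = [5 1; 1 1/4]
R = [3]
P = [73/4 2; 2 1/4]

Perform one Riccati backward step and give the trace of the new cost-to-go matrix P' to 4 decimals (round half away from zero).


BᵀP = [-42.5000 -4.7500]
S = R + BᵀPB = [3] + [99.2500] = [102.2500]
BᵀPA = [26.0000 40.2500]
K = S⁻¹·BᵀPA = [0.2543 0.3936]
A−BK = [0.0086 0.2873; -0.2372 -2.8191]
AᵀP(A−BK) = [0.2013 0.3278; 0.3278 0.7184]
P' = Q + AᵀP(A−BK) = [5.2013 1.3278; 1.3278 0.9684]
tr(P') = 6.1696

6.1696


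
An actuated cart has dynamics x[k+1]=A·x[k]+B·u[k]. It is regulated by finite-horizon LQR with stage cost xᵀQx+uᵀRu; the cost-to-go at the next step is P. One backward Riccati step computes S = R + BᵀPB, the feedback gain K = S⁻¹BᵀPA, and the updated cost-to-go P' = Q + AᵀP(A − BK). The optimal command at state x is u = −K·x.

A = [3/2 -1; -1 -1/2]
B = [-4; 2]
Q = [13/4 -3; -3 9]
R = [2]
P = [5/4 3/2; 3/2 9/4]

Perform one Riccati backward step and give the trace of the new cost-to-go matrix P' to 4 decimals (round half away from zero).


BᵀP = [-2.0000 -1.5000]
S = R + BᵀPB = [2] + [5.0000] = [7.0000]
BᵀPA = [-1.5000 2.7500]
K = S⁻¹·BᵀPA = [-0.2143 0.3929]
A−BK = [0.6429 0.5714; -0.5714 -1.2857]
AᵀP(A−BK) = [0.2411 0.2143; 0.2143 2.2321]
P' = Q + AᵀP(A−BK) = [3.4911 -2.7857; -2.7857 11.2321]
tr(P') = 14.7232

14.7232


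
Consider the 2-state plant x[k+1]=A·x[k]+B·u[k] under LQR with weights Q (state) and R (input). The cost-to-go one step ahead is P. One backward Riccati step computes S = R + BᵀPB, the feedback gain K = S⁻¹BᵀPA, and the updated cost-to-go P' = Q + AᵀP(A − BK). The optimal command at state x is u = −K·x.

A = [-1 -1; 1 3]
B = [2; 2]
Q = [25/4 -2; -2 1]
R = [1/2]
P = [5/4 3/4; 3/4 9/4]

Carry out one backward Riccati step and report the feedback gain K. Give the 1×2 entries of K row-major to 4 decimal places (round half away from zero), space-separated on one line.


BᵀP = [4.0000 6.0000]
S = R + BᵀPB = [1/2] + [20.0000] = [20.5000]
BᵀPA = [2.0000 14.0000]
K = S⁻¹·BᵀPA = [0.0976 0.6829]
A−BK = [-1.1951 -2.3659; 0.8049 1.6341]
AᵀP(A−BK) = [1.8049 3.6341; 3.6341 7.4390]
P' = Q + AᵀP(A−BK) = [8.0549 1.6341; 1.6341 8.4390]
tr(P') = 16.4939

0.0976 0.6829


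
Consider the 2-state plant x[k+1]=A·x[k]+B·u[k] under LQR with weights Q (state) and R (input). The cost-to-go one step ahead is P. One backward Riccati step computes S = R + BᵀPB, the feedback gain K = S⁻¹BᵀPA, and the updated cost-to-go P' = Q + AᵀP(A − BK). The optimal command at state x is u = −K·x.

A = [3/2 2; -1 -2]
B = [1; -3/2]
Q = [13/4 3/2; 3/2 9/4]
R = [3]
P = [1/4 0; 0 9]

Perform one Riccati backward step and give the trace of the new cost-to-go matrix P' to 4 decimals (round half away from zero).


11.6895

BᵀP = [0.2500 -13.5000]
S = R + BᵀPB = [3] + [20.5000] = [23.5000]
BᵀPA = [13.8750 27.5000]
K = S⁻¹·BᵀPA = [0.5904 1.1702]
A−BK = [0.9096 0.8298; -0.1144 -0.2447]
AᵀP(A−BK) = [1.3703 2.5133; 2.5133 4.8191]
P' = Q + AᵀP(A−BK) = [4.6203 4.0133; 4.0133 7.0691]
tr(P') = 11.6895


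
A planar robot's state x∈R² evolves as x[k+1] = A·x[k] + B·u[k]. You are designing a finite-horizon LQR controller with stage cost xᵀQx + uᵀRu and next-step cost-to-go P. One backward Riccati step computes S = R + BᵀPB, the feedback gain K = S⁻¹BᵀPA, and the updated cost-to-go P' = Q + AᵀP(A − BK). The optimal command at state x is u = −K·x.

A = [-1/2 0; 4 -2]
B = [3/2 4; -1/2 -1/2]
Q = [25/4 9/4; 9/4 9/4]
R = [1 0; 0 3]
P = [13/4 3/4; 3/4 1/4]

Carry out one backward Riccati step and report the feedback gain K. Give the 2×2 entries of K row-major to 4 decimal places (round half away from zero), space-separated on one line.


BᵀP = [4.5000 1.0000; 12.6250 2.8750]
S = R + BᵀPB = [1 0; 0 3] + [6.2500 17.5000; 17.5000 49.0625] = [7.2500 17.5000; 17.5000 52.0625]
BᵀPA = [1.7500 -2.0000; 5.1875 -5.7500]
K = S⁻¹·BᵀPA = [0.0046 -0.0492; 0.0981 -0.0939]
A−BK = [-0.8993 0.4494; 4.0513 -2.0715]
AᵀP(A−BK) = [1.2956 -0.6768; -0.6768 0.3616]
P' = Q + AᵀP(A−BK) = [7.5456 1.5732; 1.5732 2.6116]
tr(P') = 10.1572

0.0046 -0.0492 0.0981 -0.0939


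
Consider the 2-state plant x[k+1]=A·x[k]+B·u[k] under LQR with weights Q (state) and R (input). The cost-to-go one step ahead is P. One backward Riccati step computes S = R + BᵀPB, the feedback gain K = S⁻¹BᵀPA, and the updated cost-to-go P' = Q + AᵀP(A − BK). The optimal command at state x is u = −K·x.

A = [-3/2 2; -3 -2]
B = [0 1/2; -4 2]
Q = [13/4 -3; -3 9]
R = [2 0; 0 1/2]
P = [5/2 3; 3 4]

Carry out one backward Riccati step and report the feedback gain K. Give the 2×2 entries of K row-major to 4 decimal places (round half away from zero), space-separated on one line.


0.3647 0.1702 -1.1033 0.0851

BᵀP = [-12.0000 -16.0000; 7.2500 9.5000]
S = R + BᵀPB = [2 0; 0 1/2] + [64.0000 -38.0000; -38.0000 22.6250] = [66.0000 -38.0000; -38.0000 23.1250]
BᵀPA = [66.0000 8.0000; -39.3750 -4.5000]
K = S⁻¹·BᵀPA = [0.3647 0.1702; -1.1033 0.0851]
A−BK = [-0.9483 1.9574; 0.6657 -1.4894]
AᵀP(A−BK) = [1.1079 -0.3830; -0.3830 1.0213]
P' = Q + AᵀP(A−BK) = [4.3579 -3.3830; -3.3830 10.0213]
tr(P') = 14.3792


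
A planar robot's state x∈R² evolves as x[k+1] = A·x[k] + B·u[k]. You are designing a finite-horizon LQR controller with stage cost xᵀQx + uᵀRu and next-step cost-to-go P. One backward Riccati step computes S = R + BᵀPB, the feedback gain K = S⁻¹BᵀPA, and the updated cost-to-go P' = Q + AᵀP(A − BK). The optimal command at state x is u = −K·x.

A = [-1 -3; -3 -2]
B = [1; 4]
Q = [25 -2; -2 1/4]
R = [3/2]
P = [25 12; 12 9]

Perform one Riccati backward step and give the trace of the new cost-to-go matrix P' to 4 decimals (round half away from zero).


BᵀP = [73.0000 48.0000]
S = R + BᵀPB = [3/2] + [265.0000] = [266.5000]
BᵀPA = [-217.0000 -315.0000]
K = S⁻¹·BᵀPA = [-0.8143 -1.1820]
A−BK = [-0.1857 -1.8180; 0.2570 2.7280]
AᵀP(A−BK) = [1.3058 4.5084; 4.5084 32.6735]
P' = Q + AᵀP(A−BK) = [26.3058 2.5084; 2.5084 32.9235]
tr(P') = 59.2294

59.2294


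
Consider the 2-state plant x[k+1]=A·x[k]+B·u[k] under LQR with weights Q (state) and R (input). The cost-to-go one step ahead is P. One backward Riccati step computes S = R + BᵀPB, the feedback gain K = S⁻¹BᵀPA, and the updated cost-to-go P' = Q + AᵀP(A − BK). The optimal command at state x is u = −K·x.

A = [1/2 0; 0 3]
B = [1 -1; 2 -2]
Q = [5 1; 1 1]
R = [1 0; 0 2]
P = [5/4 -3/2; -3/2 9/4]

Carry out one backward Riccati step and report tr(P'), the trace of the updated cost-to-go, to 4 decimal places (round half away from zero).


BᵀP = [-1.7500 3.0000; 1.7500 -3.0000]
S = R + BᵀPB = [1 0; 0 2] + [4.2500 -4.2500; -4.2500 4.2500] = [5.2500 -4.2500; -4.2500 6.2500]
BᵀPA = [-0.8750 9.0000; 0.8750 -9.0000]
K = S⁻¹·BᵀPA = [-0.1186 1.2203; 0.0593 -0.6102]
A−BK = [0.6780 -1.8305; 0.3559 -0.6610]
AᵀP(A−BK) = [0.1568 -0.6483; -0.6483 3.7754]
P' = Q + AᵀP(A−BK) = [5.1568 0.3517; 0.3517 4.7754]
tr(P') = 9.9322

9.9322


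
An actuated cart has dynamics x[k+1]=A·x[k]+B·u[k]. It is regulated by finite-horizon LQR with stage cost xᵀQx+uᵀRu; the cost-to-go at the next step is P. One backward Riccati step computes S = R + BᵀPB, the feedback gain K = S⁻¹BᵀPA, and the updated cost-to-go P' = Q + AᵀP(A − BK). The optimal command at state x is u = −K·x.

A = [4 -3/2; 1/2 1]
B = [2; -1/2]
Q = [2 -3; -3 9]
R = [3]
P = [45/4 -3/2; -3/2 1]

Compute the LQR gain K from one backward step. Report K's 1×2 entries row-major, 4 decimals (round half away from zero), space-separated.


1.7805 -0.7488

BᵀP = [23.2500 -3.5000]
S = R + BᵀPB = [3] + [48.2500] = [51.2500]
BᵀPA = [91.2500 -38.3750]
K = S⁻¹·BᵀPA = [1.7805 -0.7488]
A−BK = [0.4390 -0.0024; 1.3902 0.6256]
AᵀP(A−BK) = [11.7805 -3.5488; -3.5488 2.0780]
P' = Q + AᵀP(A−BK) = [13.7805 -6.5488; -6.5488 11.0780]
tr(P') = 24.8585


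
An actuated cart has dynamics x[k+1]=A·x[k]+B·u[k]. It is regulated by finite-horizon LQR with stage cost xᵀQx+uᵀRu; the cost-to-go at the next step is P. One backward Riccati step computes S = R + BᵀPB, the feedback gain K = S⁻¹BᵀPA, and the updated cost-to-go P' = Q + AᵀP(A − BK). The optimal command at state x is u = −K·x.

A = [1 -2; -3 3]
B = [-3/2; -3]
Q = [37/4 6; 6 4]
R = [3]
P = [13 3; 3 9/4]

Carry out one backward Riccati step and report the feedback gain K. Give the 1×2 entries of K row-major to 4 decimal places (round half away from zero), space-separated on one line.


0.0660 0.2925

BᵀP = [-28.5000 -11.2500]
S = R + BᵀPB = [3] + [76.5000] = [79.5000]
BᵀPA = [5.2500 23.2500]
K = S⁻¹·BᵀPA = [0.0660 0.2925]
A−BK = [1.0991 -1.5613; -2.8019 3.8774]
AᵀP(A−BK) = [14.9033 -20.7854; -20.7854 29.4505]
P' = Q + AᵀP(A−BK) = [24.1533 -14.7854; -14.7854 33.4505]
tr(P') = 57.6038


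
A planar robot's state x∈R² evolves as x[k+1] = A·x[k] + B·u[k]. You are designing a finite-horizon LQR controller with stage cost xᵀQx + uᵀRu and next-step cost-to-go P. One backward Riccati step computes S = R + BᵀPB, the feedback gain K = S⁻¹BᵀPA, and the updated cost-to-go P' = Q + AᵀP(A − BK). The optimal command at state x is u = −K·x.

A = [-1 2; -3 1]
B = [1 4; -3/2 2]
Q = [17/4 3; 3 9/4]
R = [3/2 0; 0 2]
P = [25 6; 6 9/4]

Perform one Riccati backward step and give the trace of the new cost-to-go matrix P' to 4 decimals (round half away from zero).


BᵀP = [16.0000 2.6250; 112.0000 28.5000]
S = R + BᵀPB = [3/2 0; 0 2] + [12.0625 69.2500; 69.2500 505.0000] = [13.5625 69.2500; 69.2500 507.0000]
BᵀPA = [-23.8750 34.6250; -197.5000 252.5000]
K = S⁻¹·BᵀPA = [0.7557 0.0333; -0.4928 0.4935]
A−BK = [0.2154 -0.0072; -0.8810 0.0630]
AᵀP(A−BK) = [1.9712 -0.4928; -0.4928 0.4935]
P' = Q + AᵀP(A−BK) = [6.2212 2.5072; 2.5072 2.7435]
tr(P') = 8.9647

8.9647


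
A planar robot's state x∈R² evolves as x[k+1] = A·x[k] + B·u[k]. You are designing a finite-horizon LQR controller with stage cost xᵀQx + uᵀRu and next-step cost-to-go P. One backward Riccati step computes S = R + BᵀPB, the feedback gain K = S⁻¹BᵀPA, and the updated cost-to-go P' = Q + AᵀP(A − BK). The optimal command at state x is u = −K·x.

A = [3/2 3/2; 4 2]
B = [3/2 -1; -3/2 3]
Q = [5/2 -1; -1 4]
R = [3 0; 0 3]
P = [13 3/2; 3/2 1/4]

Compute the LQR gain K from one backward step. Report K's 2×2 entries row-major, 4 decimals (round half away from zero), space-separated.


BᵀP = [17.2500 1.8750; -8.5000 -0.7500]
S = R + BᵀPB = [3 0; 0 3] + [23.0625 -11.6250; -11.6250 6.2500] = [26.0625 -11.6250; -11.6250 9.2500]
BᵀPA = [33.3750 29.6250; -15.7500 -14.2500]
K = S⁻¹·BᵀPA = [1.1858 1.0230; -0.2124 -0.2549]
A−BK = [-0.4912 -0.2894; 6.4159 4.2991]
AᵀP(A−BK) = [8.3274 6.5929; 6.5929 5.3115]
P' = Q + AᵀP(A−BK) = [10.8274 5.5929; 5.5929 9.3115]
tr(P') = 20.1389

1.1858 1.0230 -0.2124 -0.2549


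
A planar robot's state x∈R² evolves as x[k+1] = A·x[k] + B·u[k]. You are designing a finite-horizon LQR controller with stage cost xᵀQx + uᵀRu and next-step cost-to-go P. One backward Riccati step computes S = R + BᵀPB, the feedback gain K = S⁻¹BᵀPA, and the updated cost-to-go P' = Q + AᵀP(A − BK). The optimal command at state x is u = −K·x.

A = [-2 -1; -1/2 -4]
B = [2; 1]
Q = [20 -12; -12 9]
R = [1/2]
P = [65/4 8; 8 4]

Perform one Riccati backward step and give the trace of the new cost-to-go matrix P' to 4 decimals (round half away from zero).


BᵀP = [40.5000 20.0000]
S = R + BᵀPB = [1/2] + [101.0000] = [101.5000]
BᵀPA = [-91.0000 -120.5000]
K = S⁻¹·BᵀPA = [-0.8966 -1.1872]
A−BK = [-0.2069 1.3744; 0.3966 -2.8128]
AᵀP(A−BK) = [0.4138 0.4655; 0.4655 1.1933]
P' = Q + AᵀP(A−BK) = [20.4138 -11.5345; -11.5345 10.1933]
tr(P') = 30.6071

30.6071


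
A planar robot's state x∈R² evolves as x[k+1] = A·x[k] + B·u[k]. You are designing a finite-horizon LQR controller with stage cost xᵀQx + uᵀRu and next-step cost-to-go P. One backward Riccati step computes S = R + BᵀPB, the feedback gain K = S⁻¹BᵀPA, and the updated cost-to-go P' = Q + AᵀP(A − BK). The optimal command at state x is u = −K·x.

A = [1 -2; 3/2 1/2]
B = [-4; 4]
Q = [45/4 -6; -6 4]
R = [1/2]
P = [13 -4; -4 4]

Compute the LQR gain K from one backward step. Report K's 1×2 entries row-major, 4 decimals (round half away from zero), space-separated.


BᵀP = [-68.0000 32.0000]
S = R + BᵀPB = [1/2] + [400.0000] = [400.5000]
BᵀPA = [-20.0000 152.0000]
K = S⁻¹·BᵀPA = [-0.0499 0.3795]
A−BK = [0.8002 -0.4819; 1.6998 -1.0181]
AᵀP(A−BK) = [9.0012 -5.4095; -5.4095 3.3121]
P' = Q + AᵀP(A−BK) = [20.2512 -11.4095; -11.4095 7.3121]
tr(P') = 27.5634

-0.0499 0.3795


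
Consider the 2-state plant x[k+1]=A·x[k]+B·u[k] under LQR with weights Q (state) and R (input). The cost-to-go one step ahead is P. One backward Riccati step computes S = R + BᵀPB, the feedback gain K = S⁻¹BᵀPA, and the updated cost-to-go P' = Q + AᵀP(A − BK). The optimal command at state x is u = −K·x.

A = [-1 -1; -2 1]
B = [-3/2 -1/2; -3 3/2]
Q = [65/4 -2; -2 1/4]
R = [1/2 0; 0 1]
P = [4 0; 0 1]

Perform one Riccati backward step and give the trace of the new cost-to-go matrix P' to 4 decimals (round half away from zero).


BᵀP = [-6.0000 -3.0000; -2.0000 1.5000]
S = R + BᵀPB = [1/2 0; 0 1] + [18.0000 -1.5000; -1.5000 3.2500] = [18.5000 -1.5000; -1.5000 4.2500]
BᵀPA = [12.0000 3.0000; -1.0000 3.5000]
K = S⁻¹·BᵀPA = [0.6481 0.2357; -0.0065 0.9067]
A−BK = [-0.0311 -0.1931; -0.0458 0.3470]
AᵀP(A−BK) = [0.2160 0.0786; 0.0786 1.1195]
P' = Q + AᵀP(A−BK) = [16.4660 -1.9214; -1.9214 1.3695]
tr(P') = 17.8355

17.8355


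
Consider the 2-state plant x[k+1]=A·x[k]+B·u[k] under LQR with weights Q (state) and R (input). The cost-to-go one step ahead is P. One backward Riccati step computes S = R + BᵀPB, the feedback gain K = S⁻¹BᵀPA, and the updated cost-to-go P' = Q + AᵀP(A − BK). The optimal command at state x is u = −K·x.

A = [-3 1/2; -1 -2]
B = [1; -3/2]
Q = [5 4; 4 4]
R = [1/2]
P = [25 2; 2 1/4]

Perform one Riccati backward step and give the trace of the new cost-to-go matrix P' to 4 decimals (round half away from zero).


BᵀP = [22.0000 1.6250]
S = R + BᵀPB = [1/2] + [19.5625] = [20.0625]
BᵀPA = [-67.6250 7.7500]
K = S⁻¹·BᵀPA = [-3.3707 0.3863]
A−BK = [0.3707 0.1137; -6.0561 -1.4206]
AᵀP(A−BK) = [9.3053 0.1231; 0.1231 0.2562]
P' = Q + AᵀP(A−BK) = [14.3053 4.1231; 4.1231 4.2562]
tr(P') = 18.5615

18.5615


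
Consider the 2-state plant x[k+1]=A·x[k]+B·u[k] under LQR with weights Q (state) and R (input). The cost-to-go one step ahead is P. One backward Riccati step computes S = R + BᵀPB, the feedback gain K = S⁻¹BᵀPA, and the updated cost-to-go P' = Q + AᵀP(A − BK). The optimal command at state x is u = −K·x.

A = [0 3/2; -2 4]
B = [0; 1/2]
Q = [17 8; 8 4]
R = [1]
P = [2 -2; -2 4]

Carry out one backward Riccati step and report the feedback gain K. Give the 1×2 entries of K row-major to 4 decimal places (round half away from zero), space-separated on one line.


BᵀP = [-1.0000 2.0000]
S = R + BᵀPB = [1] + [1.0000] = [2.0000]
BᵀPA = [-4.0000 6.5000]
K = S⁻¹·BᵀPA = [-2.0000 3.2500]
A−BK = [0.0000 1.5000; -1.0000 2.3750]
AᵀP(A−BK) = [8.0000 -13.0000; -13.0000 23.3750]
P' = Q + AᵀP(A−BK) = [25.0000 -5.0000; -5.0000 27.3750]
tr(P') = 52.3750

-2.0000 3.2500


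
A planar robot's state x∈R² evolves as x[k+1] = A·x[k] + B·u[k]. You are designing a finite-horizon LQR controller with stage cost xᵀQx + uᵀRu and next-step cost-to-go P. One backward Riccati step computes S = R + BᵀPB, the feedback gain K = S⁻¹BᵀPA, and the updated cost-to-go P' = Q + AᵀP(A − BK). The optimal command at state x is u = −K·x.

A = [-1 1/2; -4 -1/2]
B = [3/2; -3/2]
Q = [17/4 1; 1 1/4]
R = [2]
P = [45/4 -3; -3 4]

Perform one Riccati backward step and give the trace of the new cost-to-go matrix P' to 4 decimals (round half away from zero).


47.4235

BᵀP = [21.3750 -10.5000]
S = R + BᵀPB = [2] + [47.8125] = [49.8125]
BᵀPA = [20.6250 15.9375]
K = S⁻¹·BᵀPA = [0.4141 0.3199]
A−BK = [-1.6211 0.0201; -3.3789 -0.0201]
AᵀP(A−BK) = [42.7102 0.2760; 0.2760 0.2133]
P' = Q + AᵀP(A−BK) = [46.9602 1.2760; 1.2760 0.4633]
tr(P') = 47.4235


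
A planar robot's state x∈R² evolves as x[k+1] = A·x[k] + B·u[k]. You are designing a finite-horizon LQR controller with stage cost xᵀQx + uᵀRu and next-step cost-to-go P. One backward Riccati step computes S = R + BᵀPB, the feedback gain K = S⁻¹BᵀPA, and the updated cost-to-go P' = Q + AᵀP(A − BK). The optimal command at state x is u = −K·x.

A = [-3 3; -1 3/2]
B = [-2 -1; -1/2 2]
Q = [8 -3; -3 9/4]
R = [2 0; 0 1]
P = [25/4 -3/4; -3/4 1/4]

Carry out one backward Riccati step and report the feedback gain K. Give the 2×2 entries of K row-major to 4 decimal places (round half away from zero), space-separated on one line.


1.0028 -1.0264 0.6296 -0.5429

BᵀP = [-12.1250 1.3750; -7.7500 1.2500]
S = R + BᵀPB = [2 0; 0 1] + [23.5625 14.8750; 14.8750 10.2500] = [25.5625 14.8750; 14.8750 11.2500]
BᵀPA = [35.0000 -34.3125; 22.0000 -21.3750]
K = S⁻¹·BᵀPA = [1.0028 -1.0264; 0.6296 -0.5429]
A−BK = [-0.3648 0.4043; -1.7578 2.0726]
AᵀP(A−BK) = [3.0500 -3.1329; -3.1329 3.2403]
P' = Q + AᵀP(A−BK) = [11.0500 -6.1329; -6.1329 5.4903]
tr(P') = 16.5403


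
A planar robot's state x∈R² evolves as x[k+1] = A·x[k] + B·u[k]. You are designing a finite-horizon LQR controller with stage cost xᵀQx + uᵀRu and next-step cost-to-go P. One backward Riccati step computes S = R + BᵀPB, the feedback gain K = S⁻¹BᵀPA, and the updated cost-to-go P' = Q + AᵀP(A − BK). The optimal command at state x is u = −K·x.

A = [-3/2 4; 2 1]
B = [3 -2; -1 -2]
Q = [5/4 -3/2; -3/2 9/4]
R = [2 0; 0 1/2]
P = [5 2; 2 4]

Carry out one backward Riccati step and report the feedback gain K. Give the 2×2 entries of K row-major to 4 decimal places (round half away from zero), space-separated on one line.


BᵀP = [13.0000 2.0000; -14.0000 -12.0000]
S = R + BᵀPB = [2 0; 0 1/2] + [37.0000 -30.0000; -30.0000 52.0000] = [39.0000 -30.0000; -30.0000 52.5000]
BᵀPA = [-15.5000 54.0000; -3.0000 -68.0000]
K = S⁻¹·BᵀPA = [-0.7876 0.6928; -0.5072 -0.8993]
A−BK = [-0.1516 0.1229; 0.1980 -0.1059]
AᵀP(A−BK) = [1.5209 -0.9595; -0.9595 1.4327]
P' = Q + AᵀP(A−BK) = [2.7709 -2.4595; -2.4595 3.6827]
tr(P') = 6.4536

-0.7876 0.6928 -0.5072 -0.8993


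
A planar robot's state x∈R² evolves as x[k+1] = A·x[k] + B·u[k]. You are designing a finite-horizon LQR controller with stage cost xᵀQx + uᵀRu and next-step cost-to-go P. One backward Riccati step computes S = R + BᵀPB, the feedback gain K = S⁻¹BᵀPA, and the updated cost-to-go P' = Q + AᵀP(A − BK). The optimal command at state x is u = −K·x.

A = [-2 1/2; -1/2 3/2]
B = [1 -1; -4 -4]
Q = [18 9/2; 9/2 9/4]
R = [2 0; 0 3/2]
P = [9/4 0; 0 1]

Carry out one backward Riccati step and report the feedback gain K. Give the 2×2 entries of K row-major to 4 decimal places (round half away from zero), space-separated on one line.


-0.6580 0.0080 0.7872 -0.3663

BᵀP = [2.2500 -4.0000; -2.2500 -4.0000]
S = R + BᵀPB = [2 0; 0 3/2] + [18.2500 13.7500; 13.7500 18.2500] = [20.2500 13.7500; 13.7500 19.7500]
BᵀPA = [-2.5000 -4.8750; 6.5000 -7.1250]
K = S⁻¹·BᵀPA = [-0.6580 0.0080; 0.7872 -0.3663]
A−BK = [-0.5548 0.1257; 0.0169 0.0667]
AᵀP(A−BK) = [2.4883 -0.5988; -0.5988 0.2414]
P' = Q + AᵀP(A−BK) = [20.4883 3.9012; 3.9012 2.4914]
tr(P') = 22.9797


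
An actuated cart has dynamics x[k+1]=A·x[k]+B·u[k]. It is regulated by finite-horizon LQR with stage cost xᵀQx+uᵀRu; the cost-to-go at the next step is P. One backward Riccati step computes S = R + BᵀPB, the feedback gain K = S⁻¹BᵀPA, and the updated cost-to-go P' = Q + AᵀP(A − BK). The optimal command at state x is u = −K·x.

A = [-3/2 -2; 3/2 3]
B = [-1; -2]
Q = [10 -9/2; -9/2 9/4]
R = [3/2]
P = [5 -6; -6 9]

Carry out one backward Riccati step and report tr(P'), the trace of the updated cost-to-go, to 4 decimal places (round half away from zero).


BᵀP = [7.0000 -12.0000]
S = R + BᵀPB = [3/2] + [17.0000] = [18.5000]
BᵀPA = [-28.5000 -50.0000]
K = S⁻¹·BᵀPA = [-1.5405 -2.7027]
A−BK = [-3.0405 -4.7027; -1.5811 -2.4054]
AᵀP(A−BK) = [14.5946 23.4730; 23.4730 37.8649]
P' = Q + AᵀP(A−BK) = [24.5946 18.9730; 18.9730 40.1149]
tr(P') = 64.7095

64.7095


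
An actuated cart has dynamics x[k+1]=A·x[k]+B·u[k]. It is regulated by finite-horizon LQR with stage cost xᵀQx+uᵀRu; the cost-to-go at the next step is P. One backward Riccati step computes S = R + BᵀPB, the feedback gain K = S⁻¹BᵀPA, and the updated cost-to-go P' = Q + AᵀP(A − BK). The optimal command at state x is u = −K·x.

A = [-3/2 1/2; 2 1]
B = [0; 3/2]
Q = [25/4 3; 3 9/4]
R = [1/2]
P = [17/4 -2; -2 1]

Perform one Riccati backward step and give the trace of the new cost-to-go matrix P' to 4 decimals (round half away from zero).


13.6705

BᵀP = [-3.0000 1.5000]
S = R + BᵀPB = [1/2] + [2.2500] = [2.7500]
BᵀPA = [7.5000 0.0000]
K = S⁻¹·BᵀPA = [2.7273 0.0000]
A−BK = [-1.5000 0.5000; -2.0909 1.0000]
AᵀP(A−BK) = [5.1080 -0.1875; -0.1875 0.0625]
P' = Q + AᵀP(A−BK) = [11.3580 2.8125; 2.8125 2.3125]
tr(P') = 13.6705


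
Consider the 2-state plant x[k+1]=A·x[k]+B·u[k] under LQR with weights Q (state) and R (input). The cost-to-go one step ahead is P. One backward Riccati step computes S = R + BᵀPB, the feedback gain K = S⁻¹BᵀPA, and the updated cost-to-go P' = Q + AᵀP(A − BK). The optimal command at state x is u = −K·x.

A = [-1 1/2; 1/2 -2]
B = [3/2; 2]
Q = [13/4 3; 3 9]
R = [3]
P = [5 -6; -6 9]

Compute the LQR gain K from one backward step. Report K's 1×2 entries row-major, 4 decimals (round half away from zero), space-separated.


BᵀP = [-4.5000 9.0000]
S = R + BᵀPB = [3] + [11.2500] = [14.2500]
BᵀPA = [9.0000 -20.2500]
K = S⁻¹·BᵀPA = [0.6316 -1.4211]
A−BK = [-1.9474 2.6316; -0.7632 0.8421]
AᵀP(A−BK) = [7.5658 -12.2105; -12.2105 20.4737]
P' = Q + AᵀP(A−BK) = [10.8158 -9.2105; -9.2105 29.4737]
tr(P') = 40.2895

0.6316 -1.4211


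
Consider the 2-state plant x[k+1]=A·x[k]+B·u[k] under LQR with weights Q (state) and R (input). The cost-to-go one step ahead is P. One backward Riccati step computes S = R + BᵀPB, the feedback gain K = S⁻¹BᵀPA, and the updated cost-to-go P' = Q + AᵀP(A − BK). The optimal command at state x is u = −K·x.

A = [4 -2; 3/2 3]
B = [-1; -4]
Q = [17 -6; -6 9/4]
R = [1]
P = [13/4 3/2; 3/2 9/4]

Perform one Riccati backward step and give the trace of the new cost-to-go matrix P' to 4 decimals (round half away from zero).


53.0733

BᵀP = [-9.2500 -10.5000]
S = R + BᵀPB = [1] + [51.2500] = [52.2500]
BᵀPA = [-52.7500 -13.0000]
K = S⁻¹·BᵀPA = [-1.0096 -0.2488]
A−BK = [2.9904 -2.2488; -2.5383 2.0048]
AᵀP(A−BK) = [21.8077 -15.4994; -15.4994 12.0156]
P' = Q + AᵀP(A−BK) = [38.8077 -21.4994; -21.4994 14.2656]
tr(P') = 53.0733


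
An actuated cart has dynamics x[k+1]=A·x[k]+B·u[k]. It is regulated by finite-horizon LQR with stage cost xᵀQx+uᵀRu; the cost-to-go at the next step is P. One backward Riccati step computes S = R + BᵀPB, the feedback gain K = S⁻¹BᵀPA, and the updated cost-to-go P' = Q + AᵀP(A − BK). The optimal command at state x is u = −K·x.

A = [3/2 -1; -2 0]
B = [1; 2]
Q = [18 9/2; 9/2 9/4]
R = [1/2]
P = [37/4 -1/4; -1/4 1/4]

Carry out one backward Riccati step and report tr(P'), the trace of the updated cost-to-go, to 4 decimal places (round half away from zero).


BᵀP = [8.7500 0.2500]
S = R + BᵀPB = [1/2] + [9.2500] = [9.7500]
BᵀPA = [12.6250 -8.7500]
K = S⁻¹·BᵀPA = [1.2949 -0.8974]
A−BK = [0.2051 -0.1026; -4.5897 1.7949]
AᵀP(A−BK) = [6.9647 -3.0449; -3.0449 1.3974]
P' = Q + AᵀP(A−BK) = [24.9647 1.4551; 1.4551 3.6474]
tr(P') = 28.6122

28.6122


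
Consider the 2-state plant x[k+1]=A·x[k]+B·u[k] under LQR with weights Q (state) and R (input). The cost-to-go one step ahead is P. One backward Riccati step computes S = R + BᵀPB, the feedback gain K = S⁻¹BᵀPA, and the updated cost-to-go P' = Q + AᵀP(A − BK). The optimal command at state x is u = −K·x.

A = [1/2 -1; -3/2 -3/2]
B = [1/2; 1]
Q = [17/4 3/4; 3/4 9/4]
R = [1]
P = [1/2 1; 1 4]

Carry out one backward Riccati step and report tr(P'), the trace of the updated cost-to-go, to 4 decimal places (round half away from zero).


10.0510

BᵀP = [1.2500 4.5000]
S = R + BᵀPB = [1] + [5.1250] = [6.1250]
BᵀPA = [-6.1250 -8.0000]
K = S⁻¹·BᵀPA = [-1.0000 -1.3061]
A−BK = [1.0000 -0.3469; -0.5000 -0.1939]
AᵀP(A−BK) = [1.5000 1.5000; 1.5000 2.0510]
P' = Q + AᵀP(A−BK) = [5.7500 2.2500; 2.2500 4.3010]
tr(P') = 10.0510


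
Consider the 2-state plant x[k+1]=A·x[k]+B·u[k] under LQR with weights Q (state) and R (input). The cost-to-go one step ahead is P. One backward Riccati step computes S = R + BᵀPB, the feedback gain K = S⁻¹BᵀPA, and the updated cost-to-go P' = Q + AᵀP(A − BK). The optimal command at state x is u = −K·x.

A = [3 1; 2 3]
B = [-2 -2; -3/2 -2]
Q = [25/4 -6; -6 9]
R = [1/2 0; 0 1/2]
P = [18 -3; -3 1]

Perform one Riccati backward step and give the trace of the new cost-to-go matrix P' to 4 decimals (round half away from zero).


18.6741

BᵀP = [-31.5000 4.5000; -30.0000 4.0000]
S = R + BᵀPB = [1/2 0; 0 1/2] + [56.2500 54.0000; 54.0000 52.0000] = [56.7500 54.0000; 54.0000 52.5000]
BᵀPA = [-85.5000 -18.0000; -82.0000 -18.0000]
K = S⁻¹·BᵀPA = [-0.9586 0.4260; -0.5759 -0.7811]
A−BK = [-0.0690 0.2899; -0.5897 2.0769]
AᵀP(A−BK) = [0.8146 -0.6213; -0.6213 2.6095]
P' = Q + AᵀP(A−BK) = [7.0646 -6.6213; -6.6213 11.6095]
tr(P') = 18.6741


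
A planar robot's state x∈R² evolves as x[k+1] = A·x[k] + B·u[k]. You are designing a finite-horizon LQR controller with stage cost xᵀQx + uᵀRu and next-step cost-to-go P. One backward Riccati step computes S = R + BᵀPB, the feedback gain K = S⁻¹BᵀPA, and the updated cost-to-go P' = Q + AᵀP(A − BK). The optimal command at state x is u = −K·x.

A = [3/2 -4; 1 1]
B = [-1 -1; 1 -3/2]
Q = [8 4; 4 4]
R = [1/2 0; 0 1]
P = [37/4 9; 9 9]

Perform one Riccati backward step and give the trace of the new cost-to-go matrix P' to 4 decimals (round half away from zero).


15.7643

BᵀP = [-0.2500 0.0000; -22.7500 -22.5000]
S = R + BᵀPB = [1/2 0; 0 1] + [0.2500 0.2500; 0.2500 56.5000] = [0.7500 0.2500; 0.2500 57.5000]
BᵀPA = [-0.3750 1.0000; -56.6250 68.5000]
K = S⁻¹·BᵀPA = [-0.1720 0.9376; -0.9840 1.1872]
A−BK = [0.3440 -1.8752; -0.3041 1.8433]
AᵀP(A−BK) = [1.0270 -1.4216; -1.4216 2.7373]
P' = Q + AᵀP(A−BK) = [9.0270 2.5784; 2.5784 6.7373]
tr(P') = 15.7643


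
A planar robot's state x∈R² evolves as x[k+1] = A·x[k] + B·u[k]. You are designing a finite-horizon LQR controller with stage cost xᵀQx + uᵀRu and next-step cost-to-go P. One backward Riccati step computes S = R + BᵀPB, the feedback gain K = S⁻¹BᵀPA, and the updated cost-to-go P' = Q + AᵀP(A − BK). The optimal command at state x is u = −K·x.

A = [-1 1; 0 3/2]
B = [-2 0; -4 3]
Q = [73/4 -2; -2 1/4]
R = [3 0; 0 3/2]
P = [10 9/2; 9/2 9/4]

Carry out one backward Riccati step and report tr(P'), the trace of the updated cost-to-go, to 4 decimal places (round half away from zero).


19.4570

BᵀP = [-38.0000 -18.0000; 13.5000 6.7500]
S = R + BᵀPB = [3 0; 0 3/2] + [148.0000 -54.0000; -54.0000 20.2500] = [151.0000 -54.0000; -54.0000 21.7500]
BᵀPA = [38.0000 -65.0000; -13.5000 23.6250]
K = S⁻¹·BᵀPA = [0.2648 -0.3747; 0.0367 0.1558]
A−BK = [-0.4705 0.2505; 0.9491 -0.4664]
AᵀP(A−BK) = [0.4338 -0.4063; -0.4063 0.5232]
P' = Q + AᵀP(A−BK) = [18.6838 -2.4063; -2.4063 0.7732]
tr(P') = 19.4570


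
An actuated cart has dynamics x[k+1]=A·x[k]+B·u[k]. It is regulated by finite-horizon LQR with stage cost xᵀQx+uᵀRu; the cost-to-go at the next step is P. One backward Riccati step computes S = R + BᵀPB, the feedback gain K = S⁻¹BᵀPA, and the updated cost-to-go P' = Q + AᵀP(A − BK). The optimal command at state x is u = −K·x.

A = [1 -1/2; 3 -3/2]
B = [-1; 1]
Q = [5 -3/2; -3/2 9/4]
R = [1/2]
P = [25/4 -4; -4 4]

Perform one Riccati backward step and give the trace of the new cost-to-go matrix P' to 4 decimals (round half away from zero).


BᵀP = [-10.2500 8.0000]
S = R + BᵀPB = [1/2] + [18.2500] = [18.7500]
BᵀPA = [13.7500 -6.8750]
K = S⁻¹·BᵀPA = [0.7333 -0.3667]
A−BK = [1.7333 -0.8667; 2.2667 -1.1333]
AᵀP(A−BK) = [8.1667 -4.0833; -4.0833 2.0417]
P' = Q + AᵀP(A−BK) = [13.1667 -5.5833; -5.5833 4.2917]
tr(P') = 17.4583

17.4583


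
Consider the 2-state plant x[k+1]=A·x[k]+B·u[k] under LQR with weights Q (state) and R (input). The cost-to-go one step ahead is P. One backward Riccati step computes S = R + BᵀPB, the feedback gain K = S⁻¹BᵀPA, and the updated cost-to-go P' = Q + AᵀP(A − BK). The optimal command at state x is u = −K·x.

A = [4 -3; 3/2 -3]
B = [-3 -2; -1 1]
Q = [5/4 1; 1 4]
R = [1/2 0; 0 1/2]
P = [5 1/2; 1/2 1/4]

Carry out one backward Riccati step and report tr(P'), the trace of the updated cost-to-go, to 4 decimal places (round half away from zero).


7.2813

BᵀP = [-15.5000 -1.7500; -9.5000 -0.7500]
S = R + BᵀPB = [1/2 0; 0 1/2] + [48.2500 29.2500; 29.2500 18.2500] = [48.7500 29.2500; 29.2500 18.7500]
BᵀPA = [-64.6250 51.7500; -39.1250 30.7500]
K = S⁻¹·BᵀPA = [-1.1506 1.2115; -0.2917 -0.2500]
A−BK = [-0.0353 0.1346; 0.6410 -1.5385]
AᵀP(A−BK) = [0.7909 -0.8606; -0.8606 1.2404]
P' = Q + AᵀP(A−BK) = [2.0409 0.1394; 0.1394 5.2404]
tr(P') = 7.2813


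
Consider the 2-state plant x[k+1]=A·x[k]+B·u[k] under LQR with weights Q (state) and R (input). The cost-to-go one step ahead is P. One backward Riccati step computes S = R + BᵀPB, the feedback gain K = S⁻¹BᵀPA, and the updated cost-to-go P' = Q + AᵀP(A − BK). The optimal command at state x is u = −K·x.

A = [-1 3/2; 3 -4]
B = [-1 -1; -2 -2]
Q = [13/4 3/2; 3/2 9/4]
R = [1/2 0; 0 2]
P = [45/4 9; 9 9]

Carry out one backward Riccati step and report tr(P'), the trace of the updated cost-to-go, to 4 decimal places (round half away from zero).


23.8900

BᵀP = [-29.2500 -27.0000; -29.2500 -27.0000]
S = R + BᵀPB = [1/2 0; 0 2] + [83.2500 83.2500; 83.2500 83.2500] = [83.7500 83.2500; 83.2500 85.2500]
BᵀPA = [-51.7500 64.1250; -51.7500 64.1250]
K = S⁻¹·BᵀPA = [-0.4949 0.6133; -0.1237 0.1533]
A−BK = [-1.6186 2.2666; 1.7627 -2.4668]
AᵀP(A−BK) = [6.2349 -8.7041; -8.7041 12.1551]
P' = Q + AᵀP(A−BK) = [9.4849 -7.2041; -7.2041 14.4051]
tr(P') = 23.8900


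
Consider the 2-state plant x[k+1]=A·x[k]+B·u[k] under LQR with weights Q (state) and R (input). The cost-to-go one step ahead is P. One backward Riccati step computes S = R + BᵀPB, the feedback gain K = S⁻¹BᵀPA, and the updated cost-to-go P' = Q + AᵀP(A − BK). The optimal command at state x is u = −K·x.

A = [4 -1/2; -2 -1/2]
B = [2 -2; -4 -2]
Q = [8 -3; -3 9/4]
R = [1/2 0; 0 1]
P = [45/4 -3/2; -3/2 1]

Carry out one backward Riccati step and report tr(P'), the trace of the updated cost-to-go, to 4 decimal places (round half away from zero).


11.7715

BᵀP = [28.5000 -7.0000; -19.5000 1.0000]
S = R + BᵀPB = [1/2 0; 0 1] + [85.0000 -43.0000; -43.0000 37.0000] = [85.5000 -43.0000; -43.0000 38.0000]
BᵀPA = [128.0000 -10.7500; -80.0000 9.2500]
K = S⁻¹·BᵀPA = [1.0171 -0.0077; -0.9543 0.2347]
A−BK = [0.0571 -0.0152; 0.1600 -0.0613]
AᵀP(A−BK) = [1.4629 -0.2386; -0.2386 0.0587]
P' = Q + AᵀP(A−BK) = [9.4629 -3.2386; -3.2386 2.3087]
tr(P') = 11.7715


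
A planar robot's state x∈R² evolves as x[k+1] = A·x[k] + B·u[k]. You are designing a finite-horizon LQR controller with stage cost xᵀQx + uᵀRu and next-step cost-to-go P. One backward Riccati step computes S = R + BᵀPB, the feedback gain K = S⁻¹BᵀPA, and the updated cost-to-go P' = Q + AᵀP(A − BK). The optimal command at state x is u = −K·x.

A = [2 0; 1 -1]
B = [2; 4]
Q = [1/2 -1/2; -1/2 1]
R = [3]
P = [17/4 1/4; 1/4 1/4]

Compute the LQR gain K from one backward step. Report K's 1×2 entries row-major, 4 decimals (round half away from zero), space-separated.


BᵀP = [9.5000 1.5000]
S = R + BᵀPB = [3] + [25.0000] = [28.0000]
BᵀPA = [20.5000 -1.5000]
K = S⁻¹·BᵀPA = [0.7321 -0.0536]
A−BK = [0.5357 0.1071; -1.9286 -0.7857]
AᵀP(A−BK) = [3.2411 0.3482; 0.3482 0.1696]
P' = Q + AᵀP(A−BK) = [3.7411 -0.1518; -0.1518 1.1696]
tr(P') = 4.9107

0.7321 -0.0536


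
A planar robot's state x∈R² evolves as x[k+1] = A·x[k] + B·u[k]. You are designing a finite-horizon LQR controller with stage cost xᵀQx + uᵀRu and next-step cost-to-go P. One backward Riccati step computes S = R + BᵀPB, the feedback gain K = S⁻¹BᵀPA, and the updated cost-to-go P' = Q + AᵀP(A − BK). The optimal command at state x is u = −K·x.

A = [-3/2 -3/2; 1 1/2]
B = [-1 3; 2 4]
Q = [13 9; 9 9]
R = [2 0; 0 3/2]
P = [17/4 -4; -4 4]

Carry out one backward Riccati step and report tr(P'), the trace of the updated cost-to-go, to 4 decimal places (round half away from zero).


24.4503

BᵀP = [-12.2500 12.0000; -3.2500 4.0000]
S = R + BᵀPB = [2 0; 0 3/2] + [36.2500 11.2500; 11.2500 6.2500] = [38.2500 11.2500; 11.2500 7.7500]
BᵀPA = [30.3750 24.3750; 8.8750 6.8750]
K = S⁻¹·BᵀPA = [0.7980 0.6567; -0.0132 -0.0662]
A−BK = [-0.6623 -0.6446; -0.5430 -0.5486]
AᵀP(A−BK) = [1.4404 1.2020; 1.2020 1.0099]
P' = Q + AᵀP(A−BK) = [14.4404 10.2020; 10.2020 10.0099]
tr(P') = 24.4503


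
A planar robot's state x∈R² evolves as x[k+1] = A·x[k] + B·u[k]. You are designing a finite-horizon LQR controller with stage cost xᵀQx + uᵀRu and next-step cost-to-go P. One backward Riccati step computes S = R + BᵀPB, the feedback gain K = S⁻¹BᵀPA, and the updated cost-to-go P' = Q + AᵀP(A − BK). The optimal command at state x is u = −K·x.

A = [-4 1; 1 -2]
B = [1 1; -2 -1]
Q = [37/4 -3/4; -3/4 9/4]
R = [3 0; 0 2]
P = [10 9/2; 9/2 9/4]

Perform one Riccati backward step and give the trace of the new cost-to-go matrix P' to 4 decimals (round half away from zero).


BᵀP = [1.0000 0.0000; 5.5000 2.2500]
S = R + BᵀPB = [3 0; 0 2] + [1.0000 1.0000; 1.0000 3.2500] = [4.0000 1.0000; 1.0000 5.2500]
BᵀPA = [-4.0000 1.0000; -19.7500 1.0000]
K = S⁻¹·BᵀPA = [-0.0625 0.2125; -3.7500 0.1500]
A−BK = [-0.1875 0.6375; -2.8750 -1.4250]
AᵀP(A−BK) = [51.9375 -0.1875; -0.1875 0.6375]
P' = Q + AᵀP(A−BK) = [61.1875 -0.9375; -0.9375 2.8875]
tr(P') = 64.0750

64.0750


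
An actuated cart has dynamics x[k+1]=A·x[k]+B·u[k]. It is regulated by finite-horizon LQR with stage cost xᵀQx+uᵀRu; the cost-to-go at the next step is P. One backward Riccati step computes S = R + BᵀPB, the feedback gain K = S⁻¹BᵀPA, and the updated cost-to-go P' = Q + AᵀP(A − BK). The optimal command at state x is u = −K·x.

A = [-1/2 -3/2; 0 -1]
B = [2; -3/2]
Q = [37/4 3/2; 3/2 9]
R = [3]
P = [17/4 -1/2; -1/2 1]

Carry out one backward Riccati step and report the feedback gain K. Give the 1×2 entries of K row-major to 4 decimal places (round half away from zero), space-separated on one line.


-0.1832 -0.4505

BᵀP = [9.2500 -2.5000]
S = R + BᵀPB = [3] + [22.2500] = [25.2500]
BᵀPA = [-4.6250 -11.3750]
K = S⁻¹·BᵀPA = [-0.1832 -0.4505]
A−BK = [-0.1337 -0.5990; -0.2748 -1.6757]
AᵀP(A−BK) = [0.2153 0.8540; 0.8540 3.9381]
P' = Q + AᵀP(A−BK) = [9.4653 2.3540; 2.3540 12.9381]
tr(P') = 22.4035


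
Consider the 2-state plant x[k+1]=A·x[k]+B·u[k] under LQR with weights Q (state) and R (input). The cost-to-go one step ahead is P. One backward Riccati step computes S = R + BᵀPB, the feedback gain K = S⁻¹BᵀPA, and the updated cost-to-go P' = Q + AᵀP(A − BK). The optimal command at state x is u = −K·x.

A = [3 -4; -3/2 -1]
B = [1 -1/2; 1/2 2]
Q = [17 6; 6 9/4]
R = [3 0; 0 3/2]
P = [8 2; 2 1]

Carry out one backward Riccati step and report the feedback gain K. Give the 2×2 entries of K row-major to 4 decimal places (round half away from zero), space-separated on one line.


BᵀP = [9.0000 2.5000; 0.0000 1.0000]
S = R + BᵀPB = [3 0; 0 3/2] + [10.2500 0.5000; 0.5000 2.0000] = [13.2500 0.5000; 0.5000 3.5000]
BᵀPA = [23.2500 -38.5000; -1.5000 -1.0000]
K = S⁻¹·BᵀPA = [1.7805 -2.9106; -0.6829 0.1301]
A−BK = [0.8780 -1.0244; -1.0244 0.1951]
AᵀP(A−BK) = [13.8293 -20.6341; -20.6341 33.0732]
P' = Q + AᵀP(A−BK) = [30.8293 -14.6341; -14.6341 35.3232]
tr(P') = 66.1524

1.7805 -2.9106 -0.6829 0.1301


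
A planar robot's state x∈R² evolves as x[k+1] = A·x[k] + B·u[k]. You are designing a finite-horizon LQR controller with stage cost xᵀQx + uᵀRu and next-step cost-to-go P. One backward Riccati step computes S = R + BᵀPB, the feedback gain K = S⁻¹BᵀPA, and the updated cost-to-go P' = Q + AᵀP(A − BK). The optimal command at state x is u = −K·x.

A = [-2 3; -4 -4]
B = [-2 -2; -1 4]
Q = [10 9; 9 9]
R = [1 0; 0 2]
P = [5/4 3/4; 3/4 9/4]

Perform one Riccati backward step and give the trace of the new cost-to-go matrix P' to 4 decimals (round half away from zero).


BᵀP = [-3.2500 -3.7500; 0.5000 7.5000]
S = R + BᵀPB = [1 0; 0 2] + [10.2500 -8.5000; -8.5000 29.0000] = [11.2500 -8.5000; -8.5000 31.0000]
BᵀPA = [21.5000 5.2500; -31.0000 -28.5000]
K = S⁻¹·BᵀPA = [1.4575 -0.2875; -0.6004 -0.9982]
A−BK = [-0.2857 0.4286; -0.1410 -0.2948]
AᵀP(A−BK) = [3.0524 0.7378; 0.7378 2.3110]
P' = Q + AᵀP(A−BK) = [13.0524 9.7378; 9.7378 11.3110]
tr(P') = 24.3635

24.3635


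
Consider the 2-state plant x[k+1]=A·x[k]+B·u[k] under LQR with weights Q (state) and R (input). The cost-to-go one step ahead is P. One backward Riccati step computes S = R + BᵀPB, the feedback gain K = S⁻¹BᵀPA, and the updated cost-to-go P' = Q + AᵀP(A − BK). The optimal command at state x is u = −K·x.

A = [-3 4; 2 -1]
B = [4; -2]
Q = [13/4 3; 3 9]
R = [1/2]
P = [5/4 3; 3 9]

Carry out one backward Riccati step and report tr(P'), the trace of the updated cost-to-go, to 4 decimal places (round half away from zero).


BᵀP = [-1.0000 -6.0000]
S = R + BᵀPB = [1/2] + [8.0000] = [8.5000]
BᵀPA = [-9.0000 2.0000]
K = S⁻¹·BᵀPA = [-1.0588 0.2353]
A−BK = [1.2353 3.0588; -0.1176 -0.5294]
AᵀP(A−BK) = [1.7206 2.1176; 2.1176 4.5294]
P' = Q + AᵀP(A−BK) = [4.9706 5.1176; 5.1176 13.5294]
tr(P') = 18.5000

18.5000
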